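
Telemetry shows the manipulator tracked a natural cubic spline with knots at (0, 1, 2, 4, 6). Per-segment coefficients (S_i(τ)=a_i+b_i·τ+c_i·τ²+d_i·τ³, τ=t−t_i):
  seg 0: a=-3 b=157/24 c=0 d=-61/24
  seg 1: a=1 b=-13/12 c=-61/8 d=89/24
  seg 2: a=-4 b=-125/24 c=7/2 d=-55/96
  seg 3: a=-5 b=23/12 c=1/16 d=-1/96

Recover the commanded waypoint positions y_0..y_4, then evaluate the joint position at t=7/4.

y_0 = S_0(0) = a_0 = -3
y_1 = S_1(0) = a_1 = 1
y_2 = S_2(0) = a_2 = -4
y_3 = S_3(0) = a_3 = -5
y_4 = S_3(2) = -1
t_q=7/4 is in segment 1 (τ=3/4); S_1(τ)=-1299/512

y_0=-3 y_1=1 y_2=-4 y_3=-5 y_4=-1
S(7/4) = -1299/512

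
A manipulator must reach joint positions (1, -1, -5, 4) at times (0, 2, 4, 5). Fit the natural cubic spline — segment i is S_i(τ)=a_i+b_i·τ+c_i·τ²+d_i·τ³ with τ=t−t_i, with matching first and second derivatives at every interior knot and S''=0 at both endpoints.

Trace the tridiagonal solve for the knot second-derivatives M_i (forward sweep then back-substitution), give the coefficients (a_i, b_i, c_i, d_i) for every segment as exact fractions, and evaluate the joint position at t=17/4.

  seg 0: a=1 b=3/11 c=0 d=-7/22
  seg 1: a=-1 b=-39/11 c=-21/11 d=59/44
  seg 2: a=-5 b=54/11 c=135/22 d=-45/22
S(17/4) = -4817/1408

Δ: Δ0=-1, Δ1=-2, Δ2=9
row 1: diag=8, rhs=-6; c'=1/4, d'=-3/4
row 2: denom=6−2·1/4=11/2; d'=(66−2·-3/4)/(11/2)=135/11
back: M2=135/11
back: M1=-3/4−1/4·135/11=-42/11
M: M0=0, M1=-42/11, M2=135/11, M3=0
seg 0: a=1, c=M0/2=0, d=(M1−M0)/(6·2)=-7/22, b=Δ0−h0·(2M0+M1)/6=3/11
seg 1: a=-1, c=M1/2=-21/11, d=(M2−M1)/(6·2)=59/44, b=Δ1−h1·(2M1+M2)/6=-39/11
seg 2: a=-5, c=M2/2=135/22, d=(M3−M2)/(6·1)=-45/22, b=Δ2−h2·(2M2+M3)/6=54/11
t_q=17/4 → seg 2, τ=1/4; S=-5+54/11·τ+135/22·τ²+-45/22·τ³=-4817/1408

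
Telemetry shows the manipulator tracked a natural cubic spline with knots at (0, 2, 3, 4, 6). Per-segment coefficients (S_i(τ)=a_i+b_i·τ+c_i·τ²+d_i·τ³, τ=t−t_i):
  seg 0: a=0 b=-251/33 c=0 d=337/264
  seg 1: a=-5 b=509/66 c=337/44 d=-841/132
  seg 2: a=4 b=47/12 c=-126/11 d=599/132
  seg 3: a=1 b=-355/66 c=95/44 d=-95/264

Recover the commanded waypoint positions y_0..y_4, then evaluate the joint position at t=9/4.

y_0 = S_0(0) = a_0 = 0
y_1 = S_1(0) = a_1 = -5
y_2 = S_2(0) = a_2 = 4
y_3 = S_3(0) = a_3 = 1
y_4 = S_3(2) = -4
t_q=9/4 is in segment 1 (τ=1/4); S_1(τ)=-7583/2816

y_0=0 y_1=-5 y_2=4 y_3=1 y_4=-4
S(9/4) = -7583/2816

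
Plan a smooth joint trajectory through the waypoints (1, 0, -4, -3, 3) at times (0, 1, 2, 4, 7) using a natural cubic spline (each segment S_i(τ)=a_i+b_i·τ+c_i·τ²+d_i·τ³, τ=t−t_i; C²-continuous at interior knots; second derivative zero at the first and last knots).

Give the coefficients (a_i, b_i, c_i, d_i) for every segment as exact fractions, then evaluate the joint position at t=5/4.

  seg 0: a=1 b=-2/107 c=0 d=-105/107
  seg 1: a=0 b=-317/107 c=-315/107 d=204/107
  seg 2: a=-4 b=-335/107 c=297/107 d=-411/856
  seg 3: a=-3 b=473/214 c=-45/428 d=5/428
S(5/4) = -383/428

Δ: Δ0=-1, Δ1=-4, Δ2=1/2, Δ3=2
row 1: diag=4, rhs=-18; c'=1/4, d'=-9/2
row 2: denom=6−1·1/4=23/4; d'=(27−1·-9/2)/(23/4)=126/23
row 3: denom=10−2·8/23=214/23; d'=(9−2·126/23)/(214/23)=-45/214
back: M3=-45/214
back: M2=126/23−8/23·-45/214=594/107
back: M1=-9/2−1/4·594/107=-630/107
M: M0=0, M1=-630/107, M2=594/107, M3=-45/214, M4=0
seg 0: a=1, c=M0/2=0, d=(M1−M0)/(6·1)=-105/107, b=Δ0−h0·(2M0+M1)/6=-2/107
seg 1: a=0, c=M1/2=-315/107, d=(M2−M1)/(6·1)=204/107, b=Δ1−h1·(2M1+M2)/6=-317/107
seg 2: a=-4, c=M2/2=297/107, d=(M3−M2)/(6·2)=-411/856, b=Δ2−h2·(2M2+M3)/6=-335/107
seg 3: a=-3, c=M3/2=-45/428, d=(M4−M3)/(6·3)=5/428, b=Δ3−h3·(2M3+M4)/6=473/214
t_q=5/4 → seg 1, τ=1/4; S=0+-317/107·τ+-315/107·τ²+204/107·τ³=-383/428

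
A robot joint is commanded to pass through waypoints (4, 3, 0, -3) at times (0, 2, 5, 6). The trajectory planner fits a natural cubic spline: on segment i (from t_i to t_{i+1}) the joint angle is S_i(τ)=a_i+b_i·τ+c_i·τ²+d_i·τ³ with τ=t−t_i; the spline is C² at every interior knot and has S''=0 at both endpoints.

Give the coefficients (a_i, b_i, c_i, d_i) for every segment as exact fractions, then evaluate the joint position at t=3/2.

Δ: Δ0=-1/2, Δ1=-1, Δ2=-3
row 1: diag=10, rhs=-3; c'=3/10, d'=-3/10
row 2: denom=8−3·3/10=71/10; d'=(-12−3·-3/10)/(71/10)=-111/71
back: M2=-111/71
back: M1=-3/10−3/10·-111/71=12/71
M: M0=0, M1=12/71, M2=-111/71, M3=0
seg 0: a=4, c=M0/2=0, d=(M1−M0)/(6·2)=1/71, b=Δ0−h0·(2M0+M1)/6=-79/142
seg 1: a=3, c=M1/2=6/71, d=(M2−M1)/(6·3)=-41/426, b=Δ1−h1·(2M1+M2)/6=-55/142
seg 2: a=0, c=M2/2=-111/142, d=(M3−M2)/(6·1)=37/142, b=Δ2−h2·(2M2+M3)/6=-176/71
t_q=3/2 → seg 0, τ=3/2; S=4+-79/142·τ+0·τ²+1/71·τ³=1825/568

  seg 0: a=4 b=-79/142 c=0 d=1/71
  seg 1: a=3 b=-55/142 c=6/71 d=-41/426
  seg 2: a=0 b=-176/71 c=-111/142 d=37/142
S(3/2) = 1825/568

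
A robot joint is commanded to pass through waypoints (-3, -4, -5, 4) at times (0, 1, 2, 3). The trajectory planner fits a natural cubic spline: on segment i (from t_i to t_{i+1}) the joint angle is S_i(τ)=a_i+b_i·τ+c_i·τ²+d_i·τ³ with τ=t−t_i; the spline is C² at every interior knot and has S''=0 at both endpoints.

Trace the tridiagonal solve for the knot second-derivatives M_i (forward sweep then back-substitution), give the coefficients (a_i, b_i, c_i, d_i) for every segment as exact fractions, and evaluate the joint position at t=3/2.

  seg 0: a=-3 b=-1/3 c=0 d=-2/3
  seg 1: a=-4 b=-7/3 c=-2 d=10/3
  seg 2: a=-5 b=11/3 c=8 d=-8/3
S(3/2) = -21/4

Δ: Δ0=-1, Δ1=-1, Δ2=9
row 1: diag=4, rhs=0; c'=1/4, d'=0
row 2: denom=4−1·1/4=15/4; d'=(60−1·0)/(15/4)=16
back: M2=16
back: M1=0−1/4·16=-4
M: M0=0, M1=-4, M2=16, M3=0
seg 0: a=-3, c=M0/2=0, d=(M1−M0)/(6·1)=-2/3, b=Δ0−h0·(2M0+M1)/6=-1/3
seg 1: a=-4, c=M1/2=-2, d=(M2−M1)/(6·1)=10/3, b=Δ1−h1·(2M1+M2)/6=-7/3
seg 2: a=-5, c=M2/2=8, d=(M3−M2)/(6·1)=-8/3, b=Δ2−h2·(2M2+M3)/6=11/3
t_q=3/2 → seg 1, τ=1/2; S=-4+-7/3·τ+-2·τ²+10/3·τ³=-21/4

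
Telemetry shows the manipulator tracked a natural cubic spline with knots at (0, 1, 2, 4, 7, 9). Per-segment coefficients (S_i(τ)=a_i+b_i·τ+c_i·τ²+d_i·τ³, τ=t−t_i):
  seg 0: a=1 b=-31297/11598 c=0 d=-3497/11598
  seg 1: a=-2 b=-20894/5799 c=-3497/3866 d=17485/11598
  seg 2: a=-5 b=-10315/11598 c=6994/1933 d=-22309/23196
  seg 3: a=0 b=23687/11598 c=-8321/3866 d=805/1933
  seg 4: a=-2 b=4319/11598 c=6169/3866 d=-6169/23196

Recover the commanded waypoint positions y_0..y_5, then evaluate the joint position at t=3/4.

y_0 = S_0(0) = a_0 = 1
y_1 = S_1(0) = a_1 = -2
y_2 = S_2(0) = a_2 = -5
y_3 = S_3(0) = a_3 = 0
y_4 = S_4(0) = a_4 = -2
y_5 = S_4(2) = 3
t_q=3/4 is in segment 0 (τ=3/4); S_0(τ)=-284801/247424

y_0=1 y_1=-2 y_2=-5 y_3=0 y_4=-2 y_5=3
S(3/4) = -284801/247424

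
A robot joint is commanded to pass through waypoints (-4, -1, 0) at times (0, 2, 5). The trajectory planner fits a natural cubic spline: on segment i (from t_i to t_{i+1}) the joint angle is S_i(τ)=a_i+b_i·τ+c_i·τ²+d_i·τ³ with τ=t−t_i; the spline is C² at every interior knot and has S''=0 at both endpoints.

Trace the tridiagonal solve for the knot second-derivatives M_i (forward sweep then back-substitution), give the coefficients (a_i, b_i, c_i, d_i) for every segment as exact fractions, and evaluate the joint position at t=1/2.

  seg 0: a=-4 b=26/15 c=0 d=-7/120
  seg 1: a=-1 b=31/30 c=-7/20 d=7/180
S(1/2) = -201/64

Δ: Δ0=3/2, Δ1=1/3
row 1: diag=10, rhs=-7; c'=3/10, d'=-7/10
back: M1=-7/10
M: M0=0, M1=-7/10, M2=0
seg 0: a=-4, c=M0/2=0, d=(M1−M0)/(6·2)=-7/120, b=Δ0−h0·(2M0+M1)/6=26/15
seg 1: a=-1, c=M1/2=-7/20, d=(M2−M1)/(6·3)=7/180, b=Δ1−h1·(2M1+M2)/6=31/30
t_q=1/2 → seg 0, τ=1/2; S=-4+26/15·τ+0·τ²+-7/120·τ³=-201/64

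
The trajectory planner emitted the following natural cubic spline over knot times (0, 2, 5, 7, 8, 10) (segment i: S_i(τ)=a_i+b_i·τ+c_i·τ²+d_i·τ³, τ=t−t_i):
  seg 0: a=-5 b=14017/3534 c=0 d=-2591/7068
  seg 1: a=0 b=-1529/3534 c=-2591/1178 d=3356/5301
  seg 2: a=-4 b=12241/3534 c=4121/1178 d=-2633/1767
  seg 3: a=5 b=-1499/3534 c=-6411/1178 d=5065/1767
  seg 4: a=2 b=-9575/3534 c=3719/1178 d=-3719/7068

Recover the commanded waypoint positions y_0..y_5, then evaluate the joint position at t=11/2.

y_0 = S_0(0) = a_0 = -5
y_1 = S_1(0) = a_1 = 0
y_2 = S_2(0) = a_2 = -4
y_3 = S_3(0) = a_3 = 5
y_4 = S_4(0) = a_4 = 2
y_5 = S_4(2) = 5
t_q=11/2 is in segment 2 (τ=1/2); S_2(τ)=-1861/1178

y_0=-5 y_1=0 y_2=-4 y_3=5 y_4=2 y_5=5
S(11/2) = -1861/1178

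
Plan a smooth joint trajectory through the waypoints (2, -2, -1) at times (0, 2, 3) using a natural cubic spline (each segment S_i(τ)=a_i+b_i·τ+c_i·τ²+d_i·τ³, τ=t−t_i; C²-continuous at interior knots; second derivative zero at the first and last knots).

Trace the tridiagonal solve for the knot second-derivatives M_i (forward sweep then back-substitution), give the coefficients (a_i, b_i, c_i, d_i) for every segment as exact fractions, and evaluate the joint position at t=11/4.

Δ: Δ0=-2, Δ1=1
row 1: diag=6, rhs=18; c'=1/6, d'=3
back: M1=3
M: M0=0, M1=3, M2=0
seg 0: a=2, c=M0/2=0, d=(M1−M0)/(6·2)=1/4, b=Δ0−h0·(2M0+M1)/6=-3
seg 1: a=-2, c=M1/2=3/2, d=(M2−M1)/(6·1)=-1/2, b=Δ1−h1·(2M1+M2)/6=0
t_q=11/4 → seg 1, τ=3/4; S=-2+0·τ+3/2·τ²+-1/2·τ³=-175/128

  seg 0: a=2 b=-3 c=0 d=1/4
  seg 1: a=-2 b=0 c=3/2 d=-1/2
S(11/4) = -175/128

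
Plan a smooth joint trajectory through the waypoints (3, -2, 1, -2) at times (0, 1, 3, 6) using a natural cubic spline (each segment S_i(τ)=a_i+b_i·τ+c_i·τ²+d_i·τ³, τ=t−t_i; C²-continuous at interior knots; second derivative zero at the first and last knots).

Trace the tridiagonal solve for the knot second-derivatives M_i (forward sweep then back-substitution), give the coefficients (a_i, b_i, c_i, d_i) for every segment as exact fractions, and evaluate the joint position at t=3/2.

Δ: Δ0=-5, Δ1=3/2, Δ2=-1
row 1: diag=6, rhs=39; c'=1/3, d'=13/2
row 2: denom=10−2·1/3=28/3; d'=(-15−2·13/2)/(28/3)=-3
back: M2=-3
back: M1=13/2−1/3·-3=15/2
M: M0=0, M1=15/2, M2=-3, M3=0
seg 0: a=3, c=M0/2=0, d=(M1−M0)/(6·1)=5/4, b=Δ0−h0·(2M0+M1)/6=-25/4
seg 1: a=-2, c=M1/2=15/4, d=(M2−M1)/(6·2)=-7/8, b=Δ1−h1·(2M1+M2)/6=-5/2
seg 2: a=1, c=M2/2=-3/2, d=(M3−M2)/(6·3)=1/6, b=Δ2−h2·(2M2+M3)/6=2
t_q=3/2 → seg 1, τ=1/2; S=-2+-5/2·τ+15/4·τ²+-7/8·τ³=-155/64

  seg 0: a=3 b=-25/4 c=0 d=5/4
  seg 1: a=-2 b=-5/2 c=15/4 d=-7/8
  seg 2: a=1 b=2 c=-3/2 d=1/6
S(3/2) = -155/64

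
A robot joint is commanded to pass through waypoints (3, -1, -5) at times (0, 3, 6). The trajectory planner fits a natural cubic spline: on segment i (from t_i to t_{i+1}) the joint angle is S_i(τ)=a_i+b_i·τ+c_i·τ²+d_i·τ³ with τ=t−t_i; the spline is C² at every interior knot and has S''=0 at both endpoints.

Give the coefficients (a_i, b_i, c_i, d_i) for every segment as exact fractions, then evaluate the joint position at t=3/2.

  seg 0: a=3 b=-4/3 c=0 d=0
  seg 1: a=-1 b=-4/3 c=0 d=0
S(3/2) = 1

Δ: Δ0=-4/3, Δ1=-4/3
row 1: diag=12, rhs=0; c'=1/4, d'=0
back: M1=0
M: M0=0, M1=0, M2=0
seg 0: a=3, c=M0/2=0, d=(M1−M0)/(6·3)=0, b=Δ0−h0·(2M0+M1)/6=-4/3
seg 1: a=-1, c=M1/2=0, d=(M2−M1)/(6·3)=0, b=Δ1−h1·(2M1+M2)/6=-4/3
t_q=3/2 → seg 0, τ=3/2; S=3+-4/3·τ+0·τ²+0·τ³=1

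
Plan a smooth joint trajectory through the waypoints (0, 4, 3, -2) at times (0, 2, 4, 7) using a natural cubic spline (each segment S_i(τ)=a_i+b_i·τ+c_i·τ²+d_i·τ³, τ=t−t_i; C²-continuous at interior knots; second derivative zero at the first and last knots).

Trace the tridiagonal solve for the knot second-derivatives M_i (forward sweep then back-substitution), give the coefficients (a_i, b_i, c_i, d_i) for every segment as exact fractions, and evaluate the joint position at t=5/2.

  seg 0: a=0 b=148/57 c=0 d=-17/114
  seg 1: a=4 b=46/57 c=-17/19 d=55/456
  seg 2: a=3 b=-151/114 c=-13/76 d=13/684
S(5/2) = 5101/1216

Δ: Δ0=2, Δ1=-1/2, Δ2=-5/3
row 1: diag=8, rhs=-15; c'=1/4, d'=-15/8
row 2: denom=10−2·1/4=19/2; d'=(-7−2·-15/8)/(19/2)=-13/38
back: M2=-13/38
back: M1=-15/8−1/4·-13/38=-34/19
M: M0=0, M1=-34/19, M2=-13/38, M3=0
seg 0: a=0, c=M0/2=0, d=(M1−M0)/(6·2)=-17/114, b=Δ0−h0·(2M0+M1)/6=148/57
seg 1: a=4, c=M1/2=-17/19, d=(M2−M1)/(6·2)=55/456, b=Δ1−h1·(2M1+M2)/6=46/57
seg 2: a=3, c=M2/2=-13/76, d=(M3−M2)/(6·3)=13/684, b=Δ2−h2·(2M2+M3)/6=-151/114
t_q=5/2 → seg 1, τ=1/2; S=4+46/57·τ+-17/19·τ²+55/456·τ³=5101/1216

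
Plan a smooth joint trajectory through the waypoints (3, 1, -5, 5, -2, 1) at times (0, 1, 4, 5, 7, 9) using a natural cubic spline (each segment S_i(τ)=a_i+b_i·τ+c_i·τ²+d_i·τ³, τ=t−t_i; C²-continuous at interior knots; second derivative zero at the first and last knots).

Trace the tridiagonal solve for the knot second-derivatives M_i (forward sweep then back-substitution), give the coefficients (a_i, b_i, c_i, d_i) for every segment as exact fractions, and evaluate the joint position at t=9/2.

  seg 0: a=3 b=-73/62 c=0 d=-51/62
  seg 1: a=1 b=-113/31 c=-153/62 d=187/186
  seg 2: a=-5 b=539/62 c=204/31 d=-327/62
  seg 3: a=5 b=187/31 c=-573/62 d=555/248
  seg 4: a=-2 b=-253/62 c=519/124 d=-173/248
S(9/2) = 165/496

Δ: Δ0=-2, Δ1=-2, Δ2=10, Δ3=-7/2, Δ4=3/2
row 1: diag=8, rhs=0; c'=3/8, d'=0
row 2: denom=8−3·3/8=55/8; d'=(72−3·0)/(55/8)=576/55
row 3: denom=6−1·8/55=322/55; d'=(-81−1·576/55)/(322/55)=-5031/322
row 4: denom=8−2·55/161=1178/161; d'=(30−2·-5031/322)/(1178/161)=519/62
back: M4=519/62
back: M3=-5031/322−55/161·519/62=-573/31
back: M2=576/55−8/55·-573/31=408/31
back: M1=0−3/8·408/31=-153/31
M: M0=0, M1=-153/31, M2=408/31, M3=-573/31, M4=519/62, M5=0
seg 0: a=3, c=M0/2=0, d=(M1−M0)/(6·1)=-51/62, b=Δ0−h0·(2M0+M1)/6=-73/62
seg 1: a=1, c=M1/2=-153/62, d=(M2−M1)/(6·3)=187/186, b=Δ1−h1·(2M1+M2)/6=-113/31
seg 2: a=-5, c=M2/2=204/31, d=(M3−M2)/(6·1)=-327/62, b=Δ2−h2·(2M2+M3)/6=539/62
seg 3: a=5, c=M3/2=-573/62, d=(M4−M3)/(6·2)=555/248, b=Δ3−h3·(2M3+M4)/6=187/31
seg 4: a=-2, c=M4/2=519/124, d=(M5−M4)/(6·2)=-173/248, b=Δ4−h4·(2M4+M5)/6=-253/62
t_q=9/2 → seg 2, τ=1/2; S=-5+539/62·τ+204/31·τ²+-327/62·τ³=165/496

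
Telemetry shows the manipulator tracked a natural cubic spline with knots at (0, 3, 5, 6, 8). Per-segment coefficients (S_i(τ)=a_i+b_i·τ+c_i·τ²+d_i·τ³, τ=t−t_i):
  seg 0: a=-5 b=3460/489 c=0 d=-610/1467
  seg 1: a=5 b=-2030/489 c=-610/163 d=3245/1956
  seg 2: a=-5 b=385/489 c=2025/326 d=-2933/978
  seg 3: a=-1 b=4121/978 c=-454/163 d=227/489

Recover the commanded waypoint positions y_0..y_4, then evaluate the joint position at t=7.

y_0=-5 y_1=5 y_2=-5 y_3=-1 y_4=0
S(7) = 291/326

y_0 = S_0(0) = a_0 = -5
y_1 = S_1(0) = a_1 = 5
y_2 = S_2(0) = a_2 = -5
y_3 = S_3(0) = a_3 = -1
y_4 = S_3(2) = 0
t_q=7 is in segment 3 (τ=1); S_3(τ)=291/326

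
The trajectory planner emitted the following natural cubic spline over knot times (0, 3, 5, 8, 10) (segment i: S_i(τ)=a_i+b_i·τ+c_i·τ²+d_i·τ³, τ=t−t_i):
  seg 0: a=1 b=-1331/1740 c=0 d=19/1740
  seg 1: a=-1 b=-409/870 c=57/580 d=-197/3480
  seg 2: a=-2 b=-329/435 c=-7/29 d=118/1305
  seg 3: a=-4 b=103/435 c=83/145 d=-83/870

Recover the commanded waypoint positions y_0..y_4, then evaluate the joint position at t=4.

y_0 = S_0(0) = a_0 = 1
y_1 = S_1(0) = a_1 = -1
y_2 = S_2(0) = a_2 = -2
y_3 = S_3(0) = a_3 = -4
y_4 = S_3(2) = -2
t_q=4 is in segment 1 (τ=1); S_1(τ)=-1657/1160

y_0=1 y_1=-1 y_2=-2 y_3=-4 y_4=-2
S(4) = -1657/1160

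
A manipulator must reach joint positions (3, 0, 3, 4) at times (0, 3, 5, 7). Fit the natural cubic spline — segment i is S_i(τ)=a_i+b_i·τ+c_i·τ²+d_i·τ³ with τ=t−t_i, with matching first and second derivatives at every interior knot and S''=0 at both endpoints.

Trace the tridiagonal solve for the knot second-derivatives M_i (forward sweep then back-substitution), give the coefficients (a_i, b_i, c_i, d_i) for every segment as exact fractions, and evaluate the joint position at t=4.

Δ: Δ0=-1, Δ1=3/2, Δ2=1/2
row 1: diag=10, rhs=15; c'=1/5, d'=3/2
row 2: denom=8−2·1/5=38/5; d'=(-6−2·3/2)/(38/5)=-45/38
back: M2=-45/38
back: M1=3/2−1/5·-45/38=33/19
M: M0=0, M1=33/19, M2=-45/38, M3=0
seg 0: a=3, c=M0/2=0, d=(M1−M0)/(6·3)=11/114, b=Δ0−h0·(2M0+M1)/6=-71/38
seg 1: a=0, c=M1/2=33/38, d=(M2−M1)/(6·2)=-37/152, b=Δ1−h1·(2M1+M2)/6=14/19
seg 2: a=3, c=M2/2=-45/76, d=(M3−M2)/(6·2)=15/152, b=Δ2−h2·(2M2+M3)/6=49/38
t_q=4 → seg 1, τ=1; S=0+14/19·τ+33/38·τ²+-37/152·τ³=207/152

  seg 0: a=3 b=-71/38 c=0 d=11/114
  seg 1: a=0 b=14/19 c=33/38 d=-37/152
  seg 2: a=3 b=49/38 c=-45/76 d=15/152
S(4) = 207/152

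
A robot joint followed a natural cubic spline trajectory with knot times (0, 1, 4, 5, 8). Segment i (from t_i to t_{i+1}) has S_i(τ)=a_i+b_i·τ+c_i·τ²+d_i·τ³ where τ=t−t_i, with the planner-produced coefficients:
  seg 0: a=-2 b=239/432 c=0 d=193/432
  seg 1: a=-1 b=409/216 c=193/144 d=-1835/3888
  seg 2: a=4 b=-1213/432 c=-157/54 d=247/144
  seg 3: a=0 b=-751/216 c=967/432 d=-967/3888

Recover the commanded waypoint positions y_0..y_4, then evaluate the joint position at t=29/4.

y_0 = S_0(0) = a_0 = -2
y_1 = S_1(0) = a_1 = -1
y_2 = S_2(0) = a_2 = 4
y_3 = S_3(0) = a_3 = 0
y_4 = S_3(3) = 3
t_q=29/4 is in segment 3 (τ=9/4); S_3(τ)=2077/3072

y_0=-2 y_1=-1 y_2=4 y_3=0 y_4=3
S(29/4) = 2077/3072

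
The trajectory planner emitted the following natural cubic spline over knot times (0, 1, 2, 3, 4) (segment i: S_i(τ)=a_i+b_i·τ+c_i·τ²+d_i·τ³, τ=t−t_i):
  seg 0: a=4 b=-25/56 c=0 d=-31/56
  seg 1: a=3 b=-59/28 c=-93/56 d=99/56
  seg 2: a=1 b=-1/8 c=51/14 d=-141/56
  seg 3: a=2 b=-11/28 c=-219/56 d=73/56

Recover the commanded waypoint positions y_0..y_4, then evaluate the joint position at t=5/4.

y_0 = S_0(0) = a_0 = 4
y_1 = S_1(0) = a_1 = 3
y_2 = S_2(0) = a_2 = 1
y_3 = S_3(0) = a_3 = 2
y_4 = S_3(1) = -1
t_q=5/4 is in segment 1 (τ=1/4); S_1(τ)=8591/3584

y_0=4 y_1=3 y_2=1 y_3=2 y_4=-1
S(5/4) = 8591/3584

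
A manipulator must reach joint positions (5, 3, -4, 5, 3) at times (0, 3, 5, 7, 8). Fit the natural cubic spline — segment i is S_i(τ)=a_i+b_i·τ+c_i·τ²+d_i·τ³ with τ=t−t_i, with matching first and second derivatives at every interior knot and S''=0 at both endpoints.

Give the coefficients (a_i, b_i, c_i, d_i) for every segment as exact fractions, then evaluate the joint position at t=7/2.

  seg 0: a=5 b=347/312 c=0 d=-185/936
  seg 1: a=3 b=-659/156 c=-185/104 d=167/156
  seg 2: a=-4 b=235/156 c=483/104 d=-491/312
  seg 3: a=5 b=187/156 c=-499/104 d=499/312
S(7/2) = 15/26

Δ: Δ0=-2/3, Δ1=-7/2, Δ2=9/2, Δ3=-2
row 1: diag=10, rhs=-17; c'=1/5, d'=-17/10
row 2: denom=8−2·1/5=38/5; d'=(48−2·-17/10)/(38/5)=257/38
row 3: denom=6−2·5/19=104/19; d'=(-39−2·257/38)/(104/19)=-499/52
back: M3=-499/52
back: M2=257/38−5/19·-499/52=483/52
back: M1=-17/10−1/5·483/52=-185/52
M: M0=0, M1=-185/52, M2=483/52, M3=-499/52, M4=0
seg 0: a=5, c=M0/2=0, d=(M1−M0)/(6·3)=-185/936, b=Δ0−h0·(2M0+M1)/6=347/312
seg 1: a=3, c=M1/2=-185/104, d=(M2−M1)/(6·2)=167/156, b=Δ1−h1·(2M1+M2)/6=-659/156
seg 2: a=-4, c=M2/2=483/104, d=(M3−M2)/(6·2)=-491/312, b=Δ2−h2·(2M2+M3)/6=235/156
seg 3: a=5, c=M3/2=-499/104, d=(M4−M3)/(6·1)=499/312, b=Δ3−h3·(2M3+M4)/6=187/156
t_q=7/2 → seg 1, τ=1/2; S=3+-659/156·τ+-185/104·τ²+167/156·τ³=15/26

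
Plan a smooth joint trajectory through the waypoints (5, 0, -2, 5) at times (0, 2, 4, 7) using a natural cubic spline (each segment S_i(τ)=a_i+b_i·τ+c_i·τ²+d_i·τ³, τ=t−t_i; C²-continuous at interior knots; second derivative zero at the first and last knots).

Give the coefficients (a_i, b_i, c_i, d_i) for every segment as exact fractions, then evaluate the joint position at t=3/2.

Δ: Δ0=-5/2, Δ1=-1, Δ2=7/3
row 1: diag=8, rhs=9; c'=1/4, d'=9/8
row 2: denom=10−2·1/4=19/2; d'=(20−2·9/8)/(19/2)=71/38
back: M2=71/38
back: M1=9/8−1/4·71/38=25/38
M: M0=0, M1=25/38, M2=71/38, M3=0
seg 0: a=5, c=M0/2=0, d=(M1−M0)/(6·2)=25/456, b=Δ0−h0·(2M0+M1)/6=-155/57
seg 1: a=0, c=M1/2=25/76, d=(M2−M1)/(6·2)=23/228, b=Δ1−h1·(2M1+M2)/6=-235/114
seg 2: a=-2, c=M2/2=71/76, d=(M3−M2)/(6·3)=-71/684, b=Δ2−h2·(2M2+M3)/6=53/114
t_q=3/2 → seg 0, τ=3/2; S=5+-155/57·τ+0·τ²+25/456·τ³=1345/1216

  seg 0: a=5 b=-155/57 c=0 d=25/456
  seg 1: a=0 b=-235/114 c=25/76 d=23/228
  seg 2: a=-2 b=53/114 c=71/76 d=-71/684
S(3/2) = 1345/1216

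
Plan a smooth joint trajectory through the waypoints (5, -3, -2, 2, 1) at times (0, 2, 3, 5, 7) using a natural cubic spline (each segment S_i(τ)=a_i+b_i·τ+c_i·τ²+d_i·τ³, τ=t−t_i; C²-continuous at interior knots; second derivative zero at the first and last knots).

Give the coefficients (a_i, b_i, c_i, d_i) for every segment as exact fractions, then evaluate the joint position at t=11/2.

Δ: Δ0=-4, Δ1=1, Δ2=2, Δ3=-1/2
row 1: diag=6, rhs=30; c'=1/6, d'=5
row 2: denom=6−1·1/6=35/6; d'=(6−1·5)/(35/6)=6/35
row 3: denom=8−2·12/35=256/35; d'=(-15−2·6/35)/(256/35)=-537/256
back: M3=-537/256
back: M2=6/35−12/35·-537/256=57/64
back: M1=5−1/6·57/64=621/128
M: M0=0, M1=621/128, M2=57/64, M3=-537/256, M4=0
seg 0: a=5, c=M0/2=0, d=(M1−M0)/(6·2)=207/512, b=Δ0−h0·(2M0+M1)/6=-719/128
seg 1: a=-3, c=M1/2=621/256, d=(M2−M1)/(6·1)=-169/256, b=Δ1−h1·(2M1+M2)/6=-49/64
seg 2: a=-2, c=M2/2=57/128, d=(M3−M2)/(6·2)=-255/1024, b=Δ2−h2·(2M2+M3)/6=539/256
seg 3: a=2, c=M3/2=-537/512, d=(M4−M3)/(6·2)=179/1024, b=Δ3−h3·(2M3+M4)/6=115/128
t_q=11/2 → seg 3, τ=1/2; S=2+115/128·τ+-537/512·τ²+179/1024·τ³=18095/8192

  seg 0: a=5 b=-719/128 c=0 d=207/512
  seg 1: a=-3 b=-49/64 c=621/256 d=-169/256
  seg 2: a=-2 b=539/256 c=57/128 d=-255/1024
  seg 3: a=2 b=115/128 c=-537/512 d=179/1024
S(11/2) = 18095/8192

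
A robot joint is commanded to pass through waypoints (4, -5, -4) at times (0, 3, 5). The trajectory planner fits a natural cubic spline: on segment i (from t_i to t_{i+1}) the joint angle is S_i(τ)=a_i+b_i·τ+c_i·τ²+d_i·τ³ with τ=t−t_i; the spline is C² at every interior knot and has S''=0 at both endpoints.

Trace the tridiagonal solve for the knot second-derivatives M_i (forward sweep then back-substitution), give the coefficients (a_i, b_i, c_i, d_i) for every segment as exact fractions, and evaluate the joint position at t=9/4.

Δ: Δ0=-3, Δ1=1/2
row 1: diag=10, rhs=21; c'=1/5, d'=21/10
back: M1=21/10
M: M0=0, M1=21/10, M2=0
seg 0: a=4, c=M0/2=0, d=(M1−M0)/(6·3)=7/60, b=Δ0−h0·(2M0+M1)/6=-81/20
seg 1: a=-5, c=M1/2=21/20, d=(M2−M1)/(6·2)=-7/40, b=Δ1−h1·(2M1+M2)/6=-9/10
t_q=9/4 → seg 0, τ=9/4; S=4+-81/20·τ+0·τ²+7/60·τ³=-4843/1280

  seg 0: a=4 b=-81/20 c=0 d=7/60
  seg 1: a=-5 b=-9/10 c=21/20 d=-7/40
S(9/4) = -4843/1280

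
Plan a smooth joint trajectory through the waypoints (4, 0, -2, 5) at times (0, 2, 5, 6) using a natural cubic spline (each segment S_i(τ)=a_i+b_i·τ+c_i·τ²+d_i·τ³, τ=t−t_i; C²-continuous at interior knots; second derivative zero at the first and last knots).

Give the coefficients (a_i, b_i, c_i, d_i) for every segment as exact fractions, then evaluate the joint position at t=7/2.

Δ: Δ0=-2, Δ1=-2/3, Δ2=7
row 1: diag=10, rhs=8; c'=3/10, d'=4/5
row 2: denom=8−3·3/10=71/10; d'=(46−3·4/5)/(71/10)=436/71
back: M2=436/71
back: M1=4/5−3/10·436/71=-74/71
M: M0=0, M1=-74/71, M2=436/71, M3=0
seg 0: a=4, c=M0/2=0, d=(M1−M0)/(6·2)=-37/426, b=Δ0−h0·(2M0+M1)/6=-352/213
seg 1: a=0, c=M1/2=-37/71, d=(M2−M1)/(6·3)=85/213, b=Δ1−h1·(2M1+M2)/6=-574/213
seg 2: a=-2, c=M2/2=218/71, d=(M3−M2)/(6·1)=-218/213, b=Δ2−h2·(2M2+M3)/6=1055/213
t_q=7/2 → seg 1, τ=3/2; S=0+-574/213·τ+-37/71·τ²+85/213·τ³=-2197/568

  seg 0: a=4 b=-352/213 c=0 d=-37/426
  seg 1: a=0 b=-574/213 c=-37/71 d=85/213
  seg 2: a=-2 b=1055/213 c=218/71 d=-218/213
S(7/2) = -2197/568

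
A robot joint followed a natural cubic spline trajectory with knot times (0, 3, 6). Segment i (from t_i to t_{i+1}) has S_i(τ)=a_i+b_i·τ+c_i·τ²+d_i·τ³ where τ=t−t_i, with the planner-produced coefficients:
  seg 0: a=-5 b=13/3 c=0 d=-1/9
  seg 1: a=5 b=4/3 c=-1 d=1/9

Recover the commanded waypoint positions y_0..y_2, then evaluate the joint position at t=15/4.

y_0=-5 y_1=5 y_2=3
S(15/4) = 351/64

y_0 = S_0(0) = a_0 = -5
y_1 = S_1(0) = a_1 = 5
y_2 = S_1(3) = 3
t_q=15/4 is in segment 1 (τ=3/4); S_1(τ)=351/64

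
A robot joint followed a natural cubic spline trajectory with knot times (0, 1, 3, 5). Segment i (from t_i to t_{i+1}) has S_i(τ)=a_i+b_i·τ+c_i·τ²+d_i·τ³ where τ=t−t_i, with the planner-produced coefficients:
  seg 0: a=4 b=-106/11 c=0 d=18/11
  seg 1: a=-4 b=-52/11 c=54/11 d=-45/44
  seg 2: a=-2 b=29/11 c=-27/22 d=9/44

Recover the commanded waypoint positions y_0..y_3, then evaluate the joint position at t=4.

y_0=4 y_1=-4 y_2=-2 y_3=0
S(4) = -17/44

y_0 = S_0(0) = a_0 = 4
y_1 = S_1(0) = a_1 = -4
y_2 = S_2(0) = a_2 = -2
y_3 = S_2(2) = 0
t_q=4 is in segment 2 (τ=1); S_2(τ)=-17/44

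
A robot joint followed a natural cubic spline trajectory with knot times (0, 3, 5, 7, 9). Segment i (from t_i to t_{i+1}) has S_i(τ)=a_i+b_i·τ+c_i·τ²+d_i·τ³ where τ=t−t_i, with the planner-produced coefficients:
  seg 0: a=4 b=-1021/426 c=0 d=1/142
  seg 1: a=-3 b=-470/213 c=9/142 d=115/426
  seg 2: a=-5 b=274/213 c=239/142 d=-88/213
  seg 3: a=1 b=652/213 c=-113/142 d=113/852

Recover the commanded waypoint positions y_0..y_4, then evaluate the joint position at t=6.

y_0 = S_0(0) = a_0 = 4
y_1 = S_1(0) = a_1 = -3
y_2 = S_2(0) = a_2 = -5
y_3 = S_3(0) = a_3 = 1
y_4 = S_3(2) = 5
t_q=6 is in segment 2 (τ=1); S_2(τ)=-347/142

y_0=4 y_1=-3 y_2=-5 y_3=1 y_4=5
S(6) = -347/142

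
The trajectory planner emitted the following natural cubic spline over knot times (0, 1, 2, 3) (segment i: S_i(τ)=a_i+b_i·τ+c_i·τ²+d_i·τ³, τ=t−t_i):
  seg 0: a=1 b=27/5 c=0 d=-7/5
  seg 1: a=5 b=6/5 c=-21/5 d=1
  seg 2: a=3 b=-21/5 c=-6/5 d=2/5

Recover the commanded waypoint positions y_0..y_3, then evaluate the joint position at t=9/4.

y_0=1 y_1=5 y_2=3 y_3=-2
S(9/4) = 301/160

y_0 = S_0(0) = a_0 = 1
y_1 = S_1(0) = a_1 = 5
y_2 = S_2(0) = a_2 = 3
y_3 = S_2(1) = -2
t_q=9/4 is in segment 2 (τ=1/4); S_2(τ)=301/160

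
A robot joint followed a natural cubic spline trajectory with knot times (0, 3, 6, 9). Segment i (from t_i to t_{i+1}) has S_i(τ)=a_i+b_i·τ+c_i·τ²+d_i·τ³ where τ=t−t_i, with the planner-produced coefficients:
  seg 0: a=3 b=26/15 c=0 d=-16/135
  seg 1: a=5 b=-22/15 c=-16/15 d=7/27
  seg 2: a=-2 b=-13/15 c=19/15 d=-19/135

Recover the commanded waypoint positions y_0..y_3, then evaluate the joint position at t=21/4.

y_0=3 y_1=5 y_2=-2 y_3=3
S(21/4) = -239/320

y_0 = S_0(0) = a_0 = 3
y_1 = S_1(0) = a_1 = 5
y_2 = S_2(0) = a_2 = -2
y_3 = S_2(3) = 3
t_q=21/4 is in segment 1 (τ=9/4); S_1(τ)=-239/320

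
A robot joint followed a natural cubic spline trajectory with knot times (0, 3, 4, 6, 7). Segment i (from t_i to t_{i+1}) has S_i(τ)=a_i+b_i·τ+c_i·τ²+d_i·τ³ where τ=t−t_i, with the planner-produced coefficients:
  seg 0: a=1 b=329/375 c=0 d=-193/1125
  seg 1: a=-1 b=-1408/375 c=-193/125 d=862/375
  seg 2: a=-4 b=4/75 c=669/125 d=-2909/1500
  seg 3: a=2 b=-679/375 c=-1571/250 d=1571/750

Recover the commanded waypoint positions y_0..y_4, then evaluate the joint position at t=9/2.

y_0=1 y_1=-1 y_2=-4 y_3=2 y_4=-4
S(9/2) = -11511/4000

y_0 = S_0(0) = a_0 = 1
y_1 = S_1(0) = a_1 = -1
y_2 = S_2(0) = a_2 = -4
y_3 = S_3(0) = a_3 = 2
y_4 = S_3(1) = -4
t_q=9/2 is in segment 2 (τ=1/2); S_2(τ)=-11511/4000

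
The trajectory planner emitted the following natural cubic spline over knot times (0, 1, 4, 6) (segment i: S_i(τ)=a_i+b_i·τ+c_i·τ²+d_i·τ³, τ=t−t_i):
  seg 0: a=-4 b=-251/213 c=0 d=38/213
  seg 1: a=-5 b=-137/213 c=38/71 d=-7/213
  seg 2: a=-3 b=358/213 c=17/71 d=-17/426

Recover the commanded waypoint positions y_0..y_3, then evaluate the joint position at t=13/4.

y_0 = S_0(0) = a_0 = -4
y_1 = S_1(0) = a_1 = -5
y_2 = S_2(0) = a_2 = -3
y_3 = S_2(2) = 1
t_q=13/4 is in segment 1 (τ=9/4); S_1(τ)=-18685/4544

y_0=-4 y_1=-5 y_2=-3 y_3=1
S(13/4) = -18685/4544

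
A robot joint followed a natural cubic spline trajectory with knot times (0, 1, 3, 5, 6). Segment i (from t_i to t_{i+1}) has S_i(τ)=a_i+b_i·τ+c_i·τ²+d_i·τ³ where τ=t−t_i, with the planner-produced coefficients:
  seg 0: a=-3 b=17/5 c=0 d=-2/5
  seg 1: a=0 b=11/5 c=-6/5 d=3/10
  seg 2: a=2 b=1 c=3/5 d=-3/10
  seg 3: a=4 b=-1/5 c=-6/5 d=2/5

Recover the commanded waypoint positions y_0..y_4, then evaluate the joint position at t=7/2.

y_0=-3 y_1=0 y_2=2 y_3=4 y_4=3
S(7/2) = 209/80

y_0 = S_0(0) = a_0 = -3
y_1 = S_1(0) = a_1 = 0
y_2 = S_2(0) = a_2 = 2
y_3 = S_3(0) = a_3 = 4
y_4 = S_3(1) = 3
t_q=7/2 is in segment 2 (τ=1/2); S_2(τ)=209/80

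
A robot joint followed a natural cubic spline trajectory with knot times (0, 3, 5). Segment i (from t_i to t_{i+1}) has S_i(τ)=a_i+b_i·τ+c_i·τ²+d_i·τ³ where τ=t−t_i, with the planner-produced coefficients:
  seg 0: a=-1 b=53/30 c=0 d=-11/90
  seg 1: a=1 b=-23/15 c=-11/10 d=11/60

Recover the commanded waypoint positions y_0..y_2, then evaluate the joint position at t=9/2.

y_0 = S_0(0) = a_0 = -1
y_1 = S_1(0) = a_1 = 1
y_2 = S_1(2) = -5
t_q=9/2 is in segment 1 (τ=3/2); S_1(τ)=-101/32

y_0=-1 y_1=1 y_2=-5
S(9/2) = -101/32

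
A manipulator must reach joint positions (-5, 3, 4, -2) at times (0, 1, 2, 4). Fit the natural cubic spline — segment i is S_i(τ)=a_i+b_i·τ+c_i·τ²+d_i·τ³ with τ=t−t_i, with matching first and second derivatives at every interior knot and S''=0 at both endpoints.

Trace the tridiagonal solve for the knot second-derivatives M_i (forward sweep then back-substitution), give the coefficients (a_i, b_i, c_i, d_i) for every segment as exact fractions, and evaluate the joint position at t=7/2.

  seg 0: a=-5 b=222/23 c=0 d=-38/23
  seg 1: a=3 b=108/23 c=-114/23 d=29/23
  seg 2: a=4 b=-33/23 c=-27/23 d=9/46
S(7/2) = -49/368

Δ: Δ0=8, Δ1=1, Δ2=-3
row 1: diag=4, rhs=-42; c'=1/4, d'=-21/2
row 2: denom=6−1·1/4=23/4; d'=(-24−1·-21/2)/(23/4)=-54/23
back: M2=-54/23
back: M1=-21/2−1/4·-54/23=-228/23
M: M0=0, M1=-228/23, M2=-54/23, M3=0
seg 0: a=-5, c=M0/2=0, d=(M1−M0)/(6·1)=-38/23, b=Δ0−h0·(2M0+M1)/6=222/23
seg 1: a=3, c=M1/2=-114/23, d=(M2−M1)/(6·1)=29/23, b=Δ1−h1·(2M1+M2)/6=108/23
seg 2: a=4, c=M2/2=-27/23, d=(M3−M2)/(6·2)=9/46, b=Δ2−h2·(2M2+M3)/6=-33/23
t_q=7/2 → seg 2, τ=3/2; S=4+-33/23·τ+-27/23·τ²+9/46·τ³=-49/368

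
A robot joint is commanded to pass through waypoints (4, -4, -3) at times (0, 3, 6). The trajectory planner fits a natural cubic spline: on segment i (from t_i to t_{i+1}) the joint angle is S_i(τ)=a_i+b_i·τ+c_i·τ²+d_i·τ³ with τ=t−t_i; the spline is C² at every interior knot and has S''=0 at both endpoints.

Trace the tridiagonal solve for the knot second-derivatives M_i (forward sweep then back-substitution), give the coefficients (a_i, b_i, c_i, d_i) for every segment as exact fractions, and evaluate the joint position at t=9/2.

  seg 0: a=4 b=-41/12 c=0 d=1/12
  seg 1: a=-4 b=-7/6 c=3/4 d=-1/12
S(9/2) = -139/32

Δ: Δ0=-8/3, Δ1=1/3
row 1: diag=12, rhs=18; c'=1/4, d'=3/2
back: M1=3/2
M: M0=0, M1=3/2, M2=0
seg 0: a=4, c=M0/2=0, d=(M1−M0)/(6·3)=1/12, b=Δ0−h0·(2M0+M1)/6=-41/12
seg 1: a=-4, c=M1/2=3/4, d=(M2−M1)/(6·3)=-1/12, b=Δ1−h1·(2M1+M2)/6=-7/6
t_q=9/2 → seg 1, τ=3/2; S=-4+-7/6·τ+3/4·τ²+-1/12·τ³=-139/32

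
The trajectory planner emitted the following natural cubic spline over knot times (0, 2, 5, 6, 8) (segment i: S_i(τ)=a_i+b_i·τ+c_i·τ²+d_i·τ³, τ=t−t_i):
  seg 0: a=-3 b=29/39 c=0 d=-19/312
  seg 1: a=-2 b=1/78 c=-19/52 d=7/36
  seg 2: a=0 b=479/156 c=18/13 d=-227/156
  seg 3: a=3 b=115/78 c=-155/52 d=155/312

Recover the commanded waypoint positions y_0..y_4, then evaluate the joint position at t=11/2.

y_0 = S_0(0) = a_0 = -3
y_1 = S_1(0) = a_1 = -2
y_2 = S_2(0) = a_2 = 0
y_3 = S_3(0) = a_3 = 3
y_4 = S_3(2) = -2
t_q=11/2 is in segment 2 (τ=1/2); S_2(τ)=707/416

y_0=-3 y_1=-2 y_2=0 y_3=3 y_4=-2
S(11/2) = 707/416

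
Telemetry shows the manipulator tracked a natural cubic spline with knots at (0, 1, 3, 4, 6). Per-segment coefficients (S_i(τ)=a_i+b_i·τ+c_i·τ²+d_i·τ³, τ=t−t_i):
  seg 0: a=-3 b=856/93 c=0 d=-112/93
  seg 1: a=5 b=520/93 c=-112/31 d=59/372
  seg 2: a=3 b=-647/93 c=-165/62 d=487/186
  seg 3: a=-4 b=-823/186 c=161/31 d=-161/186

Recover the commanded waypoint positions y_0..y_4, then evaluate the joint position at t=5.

y_0 = S_0(0) = a_0 = -3
y_1 = S_1(0) = a_1 = 5
y_2 = S_2(0) = a_2 = 3
y_3 = S_3(0) = a_3 = -4
y_4 = S_3(2) = 1
t_q=5 is in segment 3 (τ=1); S_3(τ)=-127/31

y_0=-3 y_1=5 y_2=3 y_3=-4 y_4=1
S(5) = -127/31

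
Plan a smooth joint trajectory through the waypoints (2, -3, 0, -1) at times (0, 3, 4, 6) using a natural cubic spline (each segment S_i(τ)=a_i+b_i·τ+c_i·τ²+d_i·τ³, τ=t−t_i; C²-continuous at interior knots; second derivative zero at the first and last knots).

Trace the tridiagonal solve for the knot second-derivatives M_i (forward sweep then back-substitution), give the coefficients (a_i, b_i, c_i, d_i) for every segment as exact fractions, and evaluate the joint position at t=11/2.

Δ: Δ0=-5/3, Δ1=3, Δ2=-1/2
row 1: diag=8, rhs=28; c'=1/8, d'=7/2
row 2: denom=6−1·1/8=47/8; d'=(-21−1·7/2)/(47/8)=-196/47
back: M2=-196/47
back: M1=7/2−1/8·-196/47=189/47
M: M0=0, M1=189/47, M2=-196/47, M3=0
seg 0: a=2, c=M0/2=0, d=(M1−M0)/(6·3)=21/94, b=Δ0−h0·(2M0+M1)/6=-1037/282
seg 1: a=-3, c=M1/2=189/94, d=(M2−M1)/(6·1)=-385/282, b=Δ1−h1·(2M1+M2)/6=332/141
seg 2: a=0, c=M2/2=-98/47, d=(M3−M2)/(6·2)=49/141, b=Δ2−h2·(2M2+M3)/6=643/282
t_q=11/2 → seg 2, τ=3/2; S=0+643/282·τ+-98/47·τ²+49/141·τ³=-37/376

  seg 0: a=2 b=-1037/282 c=0 d=21/94
  seg 1: a=-3 b=332/141 c=189/94 d=-385/282
  seg 2: a=0 b=643/282 c=-98/47 d=49/141
S(11/2) = -37/376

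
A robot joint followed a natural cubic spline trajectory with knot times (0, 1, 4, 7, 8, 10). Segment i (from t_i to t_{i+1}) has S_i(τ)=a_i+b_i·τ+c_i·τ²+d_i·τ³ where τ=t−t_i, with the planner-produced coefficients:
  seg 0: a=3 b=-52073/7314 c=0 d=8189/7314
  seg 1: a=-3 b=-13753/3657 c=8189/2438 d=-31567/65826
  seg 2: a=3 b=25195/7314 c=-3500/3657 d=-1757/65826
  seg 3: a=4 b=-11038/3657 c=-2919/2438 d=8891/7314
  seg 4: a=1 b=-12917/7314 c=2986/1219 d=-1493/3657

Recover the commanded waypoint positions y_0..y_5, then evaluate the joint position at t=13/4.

y_0=3 y_1=-3 y_2=3 y_3=4 y_4=1 y_5=4
S(13/4) = 12543/156032

y_0 = S_0(0) = a_0 = 3
y_1 = S_1(0) = a_1 = -3
y_2 = S_2(0) = a_2 = 3
y_3 = S_3(0) = a_3 = 4
y_4 = S_4(0) = a_4 = 1
y_5 = S_4(2) = 4
t_q=13/4 is in segment 1 (τ=9/4); S_1(τ)=12543/156032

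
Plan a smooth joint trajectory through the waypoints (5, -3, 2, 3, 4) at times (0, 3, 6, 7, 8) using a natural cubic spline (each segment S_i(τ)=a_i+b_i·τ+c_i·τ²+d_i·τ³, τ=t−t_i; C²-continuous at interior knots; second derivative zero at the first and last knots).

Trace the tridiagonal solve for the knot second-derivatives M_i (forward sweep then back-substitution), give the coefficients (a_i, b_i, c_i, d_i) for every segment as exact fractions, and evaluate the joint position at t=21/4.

Δ: Δ0=-8/3, Δ1=5/3, Δ2=1, Δ3=1
row 1: diag=12, rhs=26; c'=1/4, d'=13/6
row 2: denom=8−3·1/4=29/4; d'=(-4−3·13/6)/(29/4)=-42/29
row 3: denom=4−1·4/29=112/29; d'=(0−1·-42/29)/(112/29)=3/8
back: M3=3/8
back: M2=-42/29−4/29·3/8=-3/2
back: M1=13/6−1/4·-3/2=61/24
M: M0=0, M1=61/24, M2=-3/2, M3=3/8, M4=0
seg 0: a=5, c=M0/2=0, d=(M1−M0)/(6·3)=61/432, b=Δ0−h0·(2M0+M1)/6=-63/16
seg 1: a=-3, c=M1/2=61/48, d=(M2−M1)/(6·3)=-97/432, b=Δ1−h1·(2M1+M2)/6=-1/8
seg 2: a=2, c=M2/2=-3/4, d=(M3−M2)/(6·1)=5/16, b=Δ2−h2·(2M2+M3)/6=23/16
seg 3: a=3, c=M3/2=3/16, d=(M4−M3)/(6·1)=-1/16, b=Δ3−h3·(2M3+M4)/6=7/8
t_q=21/4 → seg 1, τ=9/4; S=-3+-1/8·τ+61/48·τ²+-97/432·τ³=609/1024

  seg 0: a=5 b=-63/16 c=0 d=61/432
  seg 1: a=-3 b=-1/8 c=61/48 d=-97/432
  seg 2: a=2 b=23/16 c=-3/4 d=5/16
  seg 3: a=3 b=7/8 c=3/16 d=-1/16
S(21/4) = 609/1024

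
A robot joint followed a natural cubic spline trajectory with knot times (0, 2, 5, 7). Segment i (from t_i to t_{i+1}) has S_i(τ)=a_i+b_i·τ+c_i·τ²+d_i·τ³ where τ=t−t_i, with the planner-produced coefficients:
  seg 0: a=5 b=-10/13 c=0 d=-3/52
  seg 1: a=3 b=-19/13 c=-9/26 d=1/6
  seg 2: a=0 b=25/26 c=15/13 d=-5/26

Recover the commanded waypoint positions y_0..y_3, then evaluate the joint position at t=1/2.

y_0 = S_0(0) = a_0 = 5
y_1 = S_1(0) = a_1 = 3
y_2 = S_2(0) = a_2 = 0
y_3 = S_2(2) = 5
t_q=1/2 is in segment 0 (τ=1/2); S_0(τ)=1917/416

y_0=5 y_1=3 y_2=0 y_3=5
S(1/2) = 1917/416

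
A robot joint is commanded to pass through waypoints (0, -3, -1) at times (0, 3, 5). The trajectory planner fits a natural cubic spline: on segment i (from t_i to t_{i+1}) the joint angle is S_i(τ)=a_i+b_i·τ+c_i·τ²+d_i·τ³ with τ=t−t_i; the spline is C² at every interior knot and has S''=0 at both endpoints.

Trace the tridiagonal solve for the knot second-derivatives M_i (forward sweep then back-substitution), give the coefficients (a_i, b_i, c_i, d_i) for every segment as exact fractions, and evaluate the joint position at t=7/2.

  seg 0: a=0 b=-8/5 c=0 d=1/15
  seg 1: a=-3 b=1/5 c=3/5 d=-1/10
S(7/2) = -221/80

Δ: Δ0=-1, Δ1=1
row 1: diag=10, rhs=12; c'=1/5, d'=6/5
back: M1=6/5
M: M0=0, M1=6/5, M2=0
seg 0: a=0, c=M0/2=0, d=(M1−M0)/(6·3)=1/15, b=Δ0−h0·(2M0+M1)/6=-8/5
seg 1: a=-3, c=M1/2=3/5, d=(M2−M1)/(6·2)=-1/10, b=Δ1−h1·(2M1+M2)/6=1/5
t_q=7/2 → seg 1, τ=1/2; S=-3+1/5·τ+3/5·τ²+-1/10·τ³=-221/80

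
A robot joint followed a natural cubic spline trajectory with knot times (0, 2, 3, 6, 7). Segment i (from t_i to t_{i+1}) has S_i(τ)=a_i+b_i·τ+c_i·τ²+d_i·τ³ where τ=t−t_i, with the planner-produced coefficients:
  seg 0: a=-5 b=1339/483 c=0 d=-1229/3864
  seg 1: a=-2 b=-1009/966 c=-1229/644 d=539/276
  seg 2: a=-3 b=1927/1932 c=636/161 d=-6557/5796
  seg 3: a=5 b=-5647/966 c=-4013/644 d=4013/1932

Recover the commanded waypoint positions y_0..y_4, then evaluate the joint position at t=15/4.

y_0 = S_0(0) = a_0 = -5
y_1 = S_1(0) = a_1 = -2
y_2 = S_2(0) = a_2 = -3
y_3 = S_3(0) = a_3 = 5
y_4 = S_3(1) = -5
t_q=15/4 is in segment 2 (τ=3/4); S_2(τ)=-20903/41216

y_0=-5 y_1=-2 y_2=-3 y_3=5 y_4=-5
S(15/4) = -20903/41216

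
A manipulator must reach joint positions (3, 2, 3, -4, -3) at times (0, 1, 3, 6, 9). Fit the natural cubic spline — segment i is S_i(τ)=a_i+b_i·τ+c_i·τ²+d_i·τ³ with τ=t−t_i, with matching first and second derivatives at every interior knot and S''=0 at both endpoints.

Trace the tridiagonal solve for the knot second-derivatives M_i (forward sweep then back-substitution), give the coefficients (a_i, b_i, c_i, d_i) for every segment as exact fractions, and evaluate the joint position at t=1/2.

Δ: Δ0=-1, Δ1=1/2, Δ2=-7/3, Δ3=1/3
row 1: diag=6, rhs=9; c'=1/3, d'=3/2
row 2: denom=10−2·1/3=28/3; d'=(-17−2·3/2)/(28/3)=-15/7
row 3: denom=12−3·9/28=309/28; d'=(16−3·-15/7)/(309/28)=628/309
back: M3=628/309
back: M2=-15/7−9/28·628/309=-288/103
back: M1=3/2−1/3·-288/103=501/206
M: M0=0, M1=501/206, M2=-288/103, M3=628/309, M4=0
seg 0: a=3, c=M0/2=0, d=(M1−M0)/(6·1)=167/412, b=Δ0−h0·(2M0+M1)/6=-579/412
seg 1: a=2, c=M1/2=501/412, d=(M2−M1)/(6·2)=-359/824, b=Δ1−h1·(2M1+M2)/6=-39/206
seg 2: a=3, c=M2/2=-144/103, d=(M3−M2)/(6·3)=746/2781, b=Δ2−h2·(2M2+M3)/6=-57/103
seg 3: a=-4, c=M3/2=314/309, d=(M4−M3)/(6·3)=-314/2781, b=Δ3−h3·(2M3+M4)/6=-175/103
t_q=1/2 → seg 0, τ=1/2; S=3+-579/412·τ+0·τ²+167/412·τ³=7739/3296

  seg 0: a=3 b=-579/412 c=0 d=167/412
  seg 1: a=2 b=-39/206 c=501/412 d=-359/824
  seg 2: a=3 b=-57/103 c=-144/103 d=746/2781
  seg 3: a=-4 b=-175/103 c=314/309 d=-314/2781
S(1/2) = 7739/3296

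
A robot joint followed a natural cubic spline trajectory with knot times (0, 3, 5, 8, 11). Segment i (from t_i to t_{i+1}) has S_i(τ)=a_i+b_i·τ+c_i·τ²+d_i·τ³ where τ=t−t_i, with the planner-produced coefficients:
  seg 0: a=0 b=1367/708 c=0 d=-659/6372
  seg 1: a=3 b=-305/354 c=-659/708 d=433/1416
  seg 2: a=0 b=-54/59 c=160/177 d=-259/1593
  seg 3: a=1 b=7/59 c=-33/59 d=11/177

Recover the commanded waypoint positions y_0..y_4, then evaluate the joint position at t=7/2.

y_0 = S_0(0) = a_0 = 0
y_1 = S_1(0) = a_1 = 3
y_2 = S_2(0) = a_2 = 0
y_3 = S_3(0) = a_3 = 1
y_4 = S_3(3) = -2
t_q=7/2 is in segment 1 (τ=1/2); S_1(τ)=8967/3776

y_0=0 y_1=3 y_2=0 y_3=1 y_4=-2
S(7/2) = 8967/3776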